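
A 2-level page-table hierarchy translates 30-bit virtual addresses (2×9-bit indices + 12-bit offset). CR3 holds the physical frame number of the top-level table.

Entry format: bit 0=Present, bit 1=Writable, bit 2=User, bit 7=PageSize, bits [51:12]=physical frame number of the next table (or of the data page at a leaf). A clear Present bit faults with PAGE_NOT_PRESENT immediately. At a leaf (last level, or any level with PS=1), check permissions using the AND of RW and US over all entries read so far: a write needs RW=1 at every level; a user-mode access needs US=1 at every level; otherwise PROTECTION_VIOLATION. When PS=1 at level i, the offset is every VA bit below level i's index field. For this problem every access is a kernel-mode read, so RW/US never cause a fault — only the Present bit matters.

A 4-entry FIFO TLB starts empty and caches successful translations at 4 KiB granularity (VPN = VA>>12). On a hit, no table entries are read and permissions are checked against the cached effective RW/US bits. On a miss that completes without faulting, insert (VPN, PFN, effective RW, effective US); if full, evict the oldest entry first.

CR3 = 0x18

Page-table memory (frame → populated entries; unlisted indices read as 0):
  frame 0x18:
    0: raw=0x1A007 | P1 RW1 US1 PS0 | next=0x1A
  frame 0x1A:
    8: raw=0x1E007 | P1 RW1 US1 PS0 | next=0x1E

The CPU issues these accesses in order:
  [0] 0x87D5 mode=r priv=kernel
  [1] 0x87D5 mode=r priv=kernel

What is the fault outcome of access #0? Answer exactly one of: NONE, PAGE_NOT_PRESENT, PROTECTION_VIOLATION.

Trace:
#0 VA=0x87D5 (r,kernel):
  lvl0: tbl 0x18, slot 0 ⇒ 0x1A007 (P1/RW1/US1/PS0)
  lvl1: tbl 0x1A, slot 8 ⇒ 0x1E007 (P1/RW1/US1/PS0)
  ✓ 0x1E7D5  — 2 lookups
#1 VA=0x87D5 (r,kernel):
  TLB hit vpn=0x8 → PA=0x1E7D5

Access #0 fault: NONE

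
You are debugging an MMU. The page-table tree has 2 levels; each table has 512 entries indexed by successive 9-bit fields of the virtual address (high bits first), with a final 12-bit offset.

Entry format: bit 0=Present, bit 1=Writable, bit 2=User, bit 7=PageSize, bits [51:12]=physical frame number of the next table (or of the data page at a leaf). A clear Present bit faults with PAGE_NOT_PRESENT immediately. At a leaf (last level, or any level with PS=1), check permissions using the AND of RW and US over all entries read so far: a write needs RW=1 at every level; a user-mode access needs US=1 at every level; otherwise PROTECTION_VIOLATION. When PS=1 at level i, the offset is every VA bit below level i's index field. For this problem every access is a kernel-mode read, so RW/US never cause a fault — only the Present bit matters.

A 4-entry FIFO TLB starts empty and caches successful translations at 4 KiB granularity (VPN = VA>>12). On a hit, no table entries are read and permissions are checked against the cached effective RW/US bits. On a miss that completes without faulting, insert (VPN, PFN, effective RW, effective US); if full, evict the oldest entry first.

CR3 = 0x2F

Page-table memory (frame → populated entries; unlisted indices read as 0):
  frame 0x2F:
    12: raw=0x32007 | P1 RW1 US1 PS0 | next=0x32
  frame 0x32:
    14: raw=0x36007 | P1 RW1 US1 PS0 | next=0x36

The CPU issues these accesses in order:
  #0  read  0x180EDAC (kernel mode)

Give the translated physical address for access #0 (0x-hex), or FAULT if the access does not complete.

Per-access translation:
#0 VA=0x180EDAC (r,kernel):
  L0: frame=0x2F idx=12 entry=0x32007 [P=1 RW=1 US=1 PS=0]
  L1: frame=0x32 idx=14 entry=0x36007 [P=1 RW=1 US=1 PS=0]
  ⇒ phys 0x36DAC  [2 reads]

Access #0 PA: 0x36DAC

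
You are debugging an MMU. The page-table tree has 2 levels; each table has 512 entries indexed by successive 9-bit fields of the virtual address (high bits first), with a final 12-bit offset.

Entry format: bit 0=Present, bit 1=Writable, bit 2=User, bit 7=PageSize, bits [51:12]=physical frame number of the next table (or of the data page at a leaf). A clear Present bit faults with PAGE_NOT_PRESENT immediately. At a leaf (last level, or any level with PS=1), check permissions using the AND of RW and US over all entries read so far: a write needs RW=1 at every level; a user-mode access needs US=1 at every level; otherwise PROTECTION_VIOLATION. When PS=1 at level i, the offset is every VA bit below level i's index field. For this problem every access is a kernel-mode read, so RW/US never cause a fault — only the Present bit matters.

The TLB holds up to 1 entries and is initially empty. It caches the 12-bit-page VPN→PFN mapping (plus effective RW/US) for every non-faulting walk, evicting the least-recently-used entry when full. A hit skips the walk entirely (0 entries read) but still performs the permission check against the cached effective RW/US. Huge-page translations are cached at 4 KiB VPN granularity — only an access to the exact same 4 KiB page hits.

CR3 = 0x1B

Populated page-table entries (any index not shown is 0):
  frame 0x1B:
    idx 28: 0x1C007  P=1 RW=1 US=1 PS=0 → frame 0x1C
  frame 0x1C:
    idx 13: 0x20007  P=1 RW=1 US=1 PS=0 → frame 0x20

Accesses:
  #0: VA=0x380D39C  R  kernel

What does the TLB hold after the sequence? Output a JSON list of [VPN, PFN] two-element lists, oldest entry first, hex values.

Walk each access:
#0 VA=0x380D39C (r,kernel):
  lvl0: tbl 0x1B, slot 28 ⇒ 0x1C007 (P1/RW1/US1/PS0)
  lvl1: tbl 0x1C, slot 13 ⇒ 0x20007 (P1/RW1/US1/PS0)
  ✓ 0x2039C  — 2 lookups

TLB: [["0x380D", "0x20"]]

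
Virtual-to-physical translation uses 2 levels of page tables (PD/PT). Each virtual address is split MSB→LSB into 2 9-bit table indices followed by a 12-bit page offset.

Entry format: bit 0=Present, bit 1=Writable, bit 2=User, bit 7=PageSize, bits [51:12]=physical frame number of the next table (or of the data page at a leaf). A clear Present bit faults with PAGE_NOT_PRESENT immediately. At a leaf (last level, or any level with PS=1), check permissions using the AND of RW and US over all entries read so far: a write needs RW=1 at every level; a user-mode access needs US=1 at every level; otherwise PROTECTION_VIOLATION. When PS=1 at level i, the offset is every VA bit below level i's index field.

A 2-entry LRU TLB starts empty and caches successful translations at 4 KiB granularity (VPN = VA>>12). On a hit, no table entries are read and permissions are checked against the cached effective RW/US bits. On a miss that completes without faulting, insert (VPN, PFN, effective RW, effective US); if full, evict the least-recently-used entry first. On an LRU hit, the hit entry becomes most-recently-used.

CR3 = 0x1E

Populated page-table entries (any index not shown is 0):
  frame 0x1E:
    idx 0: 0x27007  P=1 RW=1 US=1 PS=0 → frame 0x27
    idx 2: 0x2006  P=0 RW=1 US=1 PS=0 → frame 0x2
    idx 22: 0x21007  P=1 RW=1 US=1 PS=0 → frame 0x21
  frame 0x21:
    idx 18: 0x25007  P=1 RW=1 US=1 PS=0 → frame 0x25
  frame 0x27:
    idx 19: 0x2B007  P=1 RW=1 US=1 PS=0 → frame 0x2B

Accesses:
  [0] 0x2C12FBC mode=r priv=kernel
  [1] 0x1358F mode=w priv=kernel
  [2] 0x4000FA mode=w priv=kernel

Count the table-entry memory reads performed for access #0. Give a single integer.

Walk each access:
#0 VA=0x2C12FBC (r,kernel):
  [0] read 0x1E idx=22: raw=0x21007 flags P=1 W=1 U=1 S=0
  [1] read 0x21 idx=18: raw=0x25007 flags P=1 W=1 U=1 S=0
  → PA=0x25FBC  (2 entries read)
#1 VA=0x1358F (w,kernel):
  [0] read 0x1E idx=0: raw=0x27007 flags P=1 W=1 U=1 S=0
  [1] read 0x27 idx=19: raw=0x2B007 flags P=1 W=1 U=1 S=0
  → PA=0x2B58F  (2 entries read)
#2 VA=0x4000FA (w,kernel):
  [0] read 0x1E idx=2: raw=0x2006 flags P=0 W=1 U=1 S=0
  ⇒ fault: PAGE_NOT_PRESENT  — 1 lookups

Entries read for #0: 2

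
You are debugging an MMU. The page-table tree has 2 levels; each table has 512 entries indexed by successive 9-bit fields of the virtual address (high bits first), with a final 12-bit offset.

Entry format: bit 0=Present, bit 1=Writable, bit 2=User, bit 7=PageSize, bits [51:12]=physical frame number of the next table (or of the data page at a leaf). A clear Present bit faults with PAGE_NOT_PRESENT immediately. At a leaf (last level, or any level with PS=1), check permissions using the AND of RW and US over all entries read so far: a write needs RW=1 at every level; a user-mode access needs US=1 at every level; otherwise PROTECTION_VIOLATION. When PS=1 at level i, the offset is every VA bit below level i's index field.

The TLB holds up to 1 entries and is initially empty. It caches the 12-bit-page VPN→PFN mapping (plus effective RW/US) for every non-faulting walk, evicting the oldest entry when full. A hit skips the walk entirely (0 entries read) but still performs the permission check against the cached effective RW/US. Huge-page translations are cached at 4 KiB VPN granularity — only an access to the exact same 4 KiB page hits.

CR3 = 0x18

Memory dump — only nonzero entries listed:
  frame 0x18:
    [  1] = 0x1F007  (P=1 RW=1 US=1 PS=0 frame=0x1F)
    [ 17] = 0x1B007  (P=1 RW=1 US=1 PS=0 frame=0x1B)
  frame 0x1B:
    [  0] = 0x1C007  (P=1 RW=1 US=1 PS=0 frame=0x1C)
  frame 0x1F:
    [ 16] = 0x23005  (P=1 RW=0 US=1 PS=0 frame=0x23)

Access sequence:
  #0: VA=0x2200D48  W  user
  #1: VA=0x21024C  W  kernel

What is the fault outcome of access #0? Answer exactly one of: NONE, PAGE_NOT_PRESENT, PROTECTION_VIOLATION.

Walk each access:
#0 VA=0x2200D48 (w,user):
  lvl0: tbl 0x18, slot 17 ⇒ 0x1B007 (P1/RW1/US1/PS0)
  lvl1: tbl 0x1B, slot 0 ⇒ 0x1C007 (P1/RW1/US1/PS0)
  ⇒ phys 0x1CD48  [2 reads]
#1 VA=0x21024C (w,kernel):
  lvl0: tbl 0x18, slot 1 ⇒ 0x1F007 (P1/RW1/US1/PS0)
  lvl1: tbl 0x1F, slot 16 ⇒ 0x23005 (P1/RW0/US1/PS0)
  ⇒ fault: PROTECTION_VIOLATION  — 2 lookups

Access #0 fault: NONE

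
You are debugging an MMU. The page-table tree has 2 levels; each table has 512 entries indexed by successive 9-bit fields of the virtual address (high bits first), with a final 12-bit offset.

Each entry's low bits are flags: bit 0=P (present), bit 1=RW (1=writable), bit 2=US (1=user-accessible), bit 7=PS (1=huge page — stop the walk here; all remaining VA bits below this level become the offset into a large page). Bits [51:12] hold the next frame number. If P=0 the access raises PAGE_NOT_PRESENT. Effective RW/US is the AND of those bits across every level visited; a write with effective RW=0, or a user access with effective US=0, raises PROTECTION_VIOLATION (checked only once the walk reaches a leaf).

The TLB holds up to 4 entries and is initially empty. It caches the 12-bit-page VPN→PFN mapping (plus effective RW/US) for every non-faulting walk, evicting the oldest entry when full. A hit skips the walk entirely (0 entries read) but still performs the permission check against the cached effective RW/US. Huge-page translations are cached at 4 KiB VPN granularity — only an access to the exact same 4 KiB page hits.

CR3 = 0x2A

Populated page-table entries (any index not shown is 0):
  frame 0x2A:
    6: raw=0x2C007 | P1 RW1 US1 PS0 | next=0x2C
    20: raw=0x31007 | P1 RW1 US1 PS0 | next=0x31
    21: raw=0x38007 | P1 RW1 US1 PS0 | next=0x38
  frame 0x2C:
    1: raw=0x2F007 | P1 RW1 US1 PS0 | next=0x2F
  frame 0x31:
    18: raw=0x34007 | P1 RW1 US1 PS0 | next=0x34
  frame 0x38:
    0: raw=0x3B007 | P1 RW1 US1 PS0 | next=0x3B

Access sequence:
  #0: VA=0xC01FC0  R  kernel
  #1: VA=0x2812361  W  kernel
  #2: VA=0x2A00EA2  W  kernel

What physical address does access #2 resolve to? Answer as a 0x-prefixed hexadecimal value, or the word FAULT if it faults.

Per-access translation:
#0 VA=0xC01FC0 (r,kernel):
  L0 @0x2A[6] → 0x2C007  P=1,RW=1,US=1,PS=0
  L1 @0x2C[1] → 0x2F007  P=1,RW=1,US=1,PS=0
  ⇒ phys 0x2FFC0  [2 reads]
#1 VA=0x2812361 (w,kernel):
  L0 @0x2A[20] → 0x31007  P=1,RW=1,US=1,PS=0
  L1 @0x31[18] → 0x34007  P=1,RW=1,US=1,PS=0
  ⇒ phys 0x34361  [2 reads]
#2 VA=0x2A00EA2 (w,kernel):
  L0 @0x2A[21] → 0x38007  P=1,RW=1,US=1,PS=0
  L1 @0x38[0] → 0x3B007  P=1,RW=1,US=1,PS=0
  ⇒ phys 0x3BEA2  [2 reads]

Access #2 PA: 0x3BEA2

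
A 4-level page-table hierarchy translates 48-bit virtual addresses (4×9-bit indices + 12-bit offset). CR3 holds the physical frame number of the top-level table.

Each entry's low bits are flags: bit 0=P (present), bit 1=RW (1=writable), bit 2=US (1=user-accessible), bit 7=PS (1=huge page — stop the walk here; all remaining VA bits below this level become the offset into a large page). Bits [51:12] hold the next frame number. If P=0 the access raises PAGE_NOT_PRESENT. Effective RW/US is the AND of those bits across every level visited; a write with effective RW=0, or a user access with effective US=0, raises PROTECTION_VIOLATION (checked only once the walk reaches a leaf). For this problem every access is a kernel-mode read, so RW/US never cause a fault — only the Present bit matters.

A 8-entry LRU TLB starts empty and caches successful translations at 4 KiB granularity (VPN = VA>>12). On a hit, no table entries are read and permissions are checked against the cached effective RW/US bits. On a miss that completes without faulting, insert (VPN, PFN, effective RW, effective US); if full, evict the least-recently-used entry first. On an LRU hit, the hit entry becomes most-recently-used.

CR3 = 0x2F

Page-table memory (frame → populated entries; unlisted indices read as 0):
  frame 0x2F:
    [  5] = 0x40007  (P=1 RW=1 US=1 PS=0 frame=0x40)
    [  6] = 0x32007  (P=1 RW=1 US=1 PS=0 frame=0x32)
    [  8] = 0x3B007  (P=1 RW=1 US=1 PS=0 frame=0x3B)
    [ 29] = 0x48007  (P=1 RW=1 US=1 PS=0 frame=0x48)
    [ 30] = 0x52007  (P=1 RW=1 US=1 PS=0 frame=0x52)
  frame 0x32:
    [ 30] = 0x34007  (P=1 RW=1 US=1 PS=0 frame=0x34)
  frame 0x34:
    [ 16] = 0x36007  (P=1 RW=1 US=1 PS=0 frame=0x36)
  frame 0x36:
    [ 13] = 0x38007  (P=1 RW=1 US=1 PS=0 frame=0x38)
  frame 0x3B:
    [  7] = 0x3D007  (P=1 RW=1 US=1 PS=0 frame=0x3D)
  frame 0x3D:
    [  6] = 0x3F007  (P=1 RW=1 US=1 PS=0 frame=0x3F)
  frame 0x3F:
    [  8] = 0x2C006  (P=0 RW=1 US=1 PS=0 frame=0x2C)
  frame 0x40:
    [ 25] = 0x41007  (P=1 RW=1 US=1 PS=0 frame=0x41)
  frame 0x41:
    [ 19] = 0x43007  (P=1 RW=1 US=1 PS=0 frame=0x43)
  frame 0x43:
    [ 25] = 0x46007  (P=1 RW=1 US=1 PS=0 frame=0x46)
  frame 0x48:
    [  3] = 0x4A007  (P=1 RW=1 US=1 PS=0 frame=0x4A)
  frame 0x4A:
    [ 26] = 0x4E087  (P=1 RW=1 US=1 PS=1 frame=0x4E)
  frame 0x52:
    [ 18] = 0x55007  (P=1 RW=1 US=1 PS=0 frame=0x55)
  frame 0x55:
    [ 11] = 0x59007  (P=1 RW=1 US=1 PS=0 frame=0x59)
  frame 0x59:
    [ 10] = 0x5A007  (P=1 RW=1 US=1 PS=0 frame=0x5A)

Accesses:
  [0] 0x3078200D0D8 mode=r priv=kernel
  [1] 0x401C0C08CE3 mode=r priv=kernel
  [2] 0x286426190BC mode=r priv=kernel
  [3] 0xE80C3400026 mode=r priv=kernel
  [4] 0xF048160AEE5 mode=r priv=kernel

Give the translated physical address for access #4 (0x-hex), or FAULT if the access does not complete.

Per-access translation:
#0 VA=0x3078200D0D8 (r,kernel):
  L0: frame=0x2F idx=6 entry=0x32007 [P=1 RW=1 US=1 PS=0]
  L1: frame=0x32 idx=30 entry=0x34007 [P=1 RW=1 US=1 PS=0]
  L2: frame=0x34 idx=16 entry=0x36007 [P=1 RW=1 US=1 PS=0]
  L3: frame=0x36 idx=13 entry=0x38007 [P=1 RW=1 US=1 PS=0]
  ✓ 0x380D8  — 4 lookups
#1 VA=0x401C0C08CE3 (r,kernel):
  L0: frame=0x2F idx=8 entry=0x3B007 [P=1 RW=1 US=1 PS=0]
  L1: frame=0x3B idx=7 entry=0x3D007 [P=1 RW=1 US=1 PS=0]
  L2: frame=0x3D idx=6 entry=0x3F007 [P=1 RW=1 US=1 PS=0]
  L3: frame=0x3F idx=8 entry=0x2C006 [P=0 RW=1 US=1 PS=0]
  → PAGE_NOT_PRESENT  (4 entries read)
#2 VA=0x286426190BC (r,kernel):
  L0: frame=0x2F idx=5 entry=0x40007 [P=1 RW=1 US=1 PS=0]
  L1: frame=0x40 idx=25 entry=0x41007 [P=1 RW=1 US=1 PS=0]
  L2: frame=0x41 idx=19 entry=0x43007 [P=1 RW=1 US=1 PS=0]
  L3: frame=0x43 idx=25 entry=0x46007 [P=1 RW=1 US=1 PS=0]
  ✓ 0x460BC  — 4 lookups
#3 VA=0xE80C3400026 (r,kernel):
  L0: frame=0x2F idx=29 entry=0x48007 [P=1 RW=1 US=1 PS=0]
  L1: frame=0x48 idx=3 entry=0x4A007 [P=1 RW=1 US=1 PS=0]
  L2: frame=0x4A idx=26 entry=0x4E087 [P=1 RW=1 US=1 PS=1]
  ✓ 0x4E026 (huge @L2)  — 3 lookups
#4 VA=0xF048160AEE5 (r,kernel):
  L0: frame=0x2F idx=30 entry=0x52007 [P=1 RW=1 US=1 PS=0]
  L1: frame=0x52 idx=18 entry=0x55007 [P=1 RW=1 US=1 PS=0]
  L2: frame=0x55 idx=11 entry=0x59007 [P=1 RW=1 US=1 PS=0]
  L3: frame=0x59 idx=10 entry=0x5A007 [P=1 RW=1 US=1 PS=0]
  ✓ 0x5AEE5  — 4 lookups

Access #4 PA: 0x5AEE5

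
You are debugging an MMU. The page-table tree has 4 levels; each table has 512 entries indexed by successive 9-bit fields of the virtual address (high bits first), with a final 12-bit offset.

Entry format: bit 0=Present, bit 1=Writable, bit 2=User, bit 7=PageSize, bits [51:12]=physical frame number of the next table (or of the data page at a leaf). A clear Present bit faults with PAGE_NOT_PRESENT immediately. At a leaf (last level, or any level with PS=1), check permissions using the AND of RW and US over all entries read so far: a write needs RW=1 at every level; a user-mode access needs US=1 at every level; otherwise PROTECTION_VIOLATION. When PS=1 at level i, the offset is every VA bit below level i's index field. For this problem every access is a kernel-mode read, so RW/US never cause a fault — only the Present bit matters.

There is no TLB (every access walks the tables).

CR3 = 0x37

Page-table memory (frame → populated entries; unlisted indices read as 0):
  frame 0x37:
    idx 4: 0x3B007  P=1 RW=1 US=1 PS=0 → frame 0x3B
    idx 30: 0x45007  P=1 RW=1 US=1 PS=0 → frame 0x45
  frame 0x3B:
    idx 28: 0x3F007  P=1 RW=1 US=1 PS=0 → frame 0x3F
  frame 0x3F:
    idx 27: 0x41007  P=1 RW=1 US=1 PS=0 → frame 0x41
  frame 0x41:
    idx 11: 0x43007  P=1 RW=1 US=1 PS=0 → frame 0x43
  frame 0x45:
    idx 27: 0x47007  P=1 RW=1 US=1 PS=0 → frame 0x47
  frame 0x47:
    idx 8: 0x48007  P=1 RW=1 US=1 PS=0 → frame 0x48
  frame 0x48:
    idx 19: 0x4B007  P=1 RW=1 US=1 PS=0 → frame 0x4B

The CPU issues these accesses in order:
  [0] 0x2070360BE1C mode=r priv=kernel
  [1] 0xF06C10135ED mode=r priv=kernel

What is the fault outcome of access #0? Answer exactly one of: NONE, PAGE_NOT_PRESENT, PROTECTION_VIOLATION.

Per-access translation:
#0 VA=0x2070360BE1C (r,kernel):
  L0 @0x37[4] → 0x3B007  P=1,RW=1,US=1,PS=0
  L1 @0x3B[28] → 0x3F007  P=1,RW=1,US=1,PS=0
  L2 @0x3F[27] → 0x41007  P=1,RW=1,US=1,PS=0
  L3 @0x41[11] → 0x43007  P=1,RW=1,US=1,PS=0
  ⇒ phys 0x43E1C  [4 reads]
#1 VA=0xF06C10135ED (r,kernel):
  L0 @0x37[30] → 0x45007  P=1,RW=1,US=1,PS=0
  L1 @0x45[27] → 0x47007  P=1,RW=1,US=1,PS=0
  L2 @0x47[8] → 0x48007  P=1,RW=1,US=1,PS=0
  L3 @0x48[19] → 0x4B007  P=1,RW=1,US=1,PS=0
  ⇒ phys 0x4B5ED  [4 reads]

Access #0 fault: NONE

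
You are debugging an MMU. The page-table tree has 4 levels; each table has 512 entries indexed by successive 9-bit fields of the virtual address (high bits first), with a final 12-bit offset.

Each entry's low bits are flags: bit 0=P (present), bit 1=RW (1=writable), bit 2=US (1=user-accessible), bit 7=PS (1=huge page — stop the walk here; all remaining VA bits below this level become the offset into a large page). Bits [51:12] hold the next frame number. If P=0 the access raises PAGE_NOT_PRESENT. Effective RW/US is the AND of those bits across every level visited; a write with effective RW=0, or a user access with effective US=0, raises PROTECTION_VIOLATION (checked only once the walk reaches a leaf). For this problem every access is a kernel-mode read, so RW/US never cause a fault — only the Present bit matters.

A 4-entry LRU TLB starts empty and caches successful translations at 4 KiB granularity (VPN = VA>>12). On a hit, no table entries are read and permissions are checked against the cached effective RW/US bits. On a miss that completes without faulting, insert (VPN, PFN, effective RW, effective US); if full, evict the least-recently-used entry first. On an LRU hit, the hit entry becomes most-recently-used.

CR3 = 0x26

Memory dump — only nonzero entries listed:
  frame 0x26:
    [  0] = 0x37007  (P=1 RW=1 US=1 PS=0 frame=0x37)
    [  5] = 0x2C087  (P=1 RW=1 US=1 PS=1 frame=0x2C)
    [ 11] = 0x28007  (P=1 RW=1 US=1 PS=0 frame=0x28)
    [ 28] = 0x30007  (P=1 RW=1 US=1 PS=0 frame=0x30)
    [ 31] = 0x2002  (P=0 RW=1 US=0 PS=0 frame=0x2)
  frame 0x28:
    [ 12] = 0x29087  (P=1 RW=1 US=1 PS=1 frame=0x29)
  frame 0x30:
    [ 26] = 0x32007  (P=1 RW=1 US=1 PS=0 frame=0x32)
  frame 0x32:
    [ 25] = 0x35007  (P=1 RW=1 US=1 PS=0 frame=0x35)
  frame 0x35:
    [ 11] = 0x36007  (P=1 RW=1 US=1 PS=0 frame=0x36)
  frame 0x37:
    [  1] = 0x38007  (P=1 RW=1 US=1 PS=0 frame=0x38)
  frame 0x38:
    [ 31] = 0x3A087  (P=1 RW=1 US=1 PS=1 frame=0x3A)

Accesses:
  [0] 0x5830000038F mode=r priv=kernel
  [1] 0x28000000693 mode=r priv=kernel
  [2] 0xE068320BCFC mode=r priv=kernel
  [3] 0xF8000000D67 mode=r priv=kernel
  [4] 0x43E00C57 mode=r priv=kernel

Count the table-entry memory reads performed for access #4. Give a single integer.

Trace:
#0 VA=0x5830000038F (r,kernel):
  lvl0: tbl 0x26, slot 11 ⇒ 0x28007 (P1/RW1/US1/PS0)
  lvl1: tbl 0x28, slot 12 ⇒ 0x29087 (P1/RW1/US1/PS1)
  ✓ 0x2938F (huge @L1)  — 2 lookups
#1 VA=0x28000000693 (r,kernel):
  lvl0: tbl 0x26, slot 5 ⇒ 0x2C087 (P1/RW1/US1/PS1)
  ✓ 0x2C693 (huge @L0)  — 1 lookups
#2 VA=0xE068320BCFC (r,kernel):
  lvl0: tbl 0x26, slot 28 ⇒ 0x30007 (P1/RW1/US1/PS0)
  lvl1: tbl 0x30, slot 26 ⇒ 0x32007 (P1/RW1/US1/PS0)
  lvl2: tbl 0x32, slot 25 ⇒ 0x35007 (P1/RW1/US1/PS0)
  lvl3: tbl 0x35, slot 11 ⇒ 0x36007 (P1/RW1/US1/PS0)
  ✓ 0x36CFC  — 4 lookups
#3 VA=0xF8000000D67 (r,kernel):
  lvl0: tbl 0x26, slot 31 ⇒ 0x2002 (P0/RW1/US0/PS0)
  ✗ PAGE_NOT_PRESENT  [1 reads]
#4 VA=0x43E00C57 (r,kernel):
  lvl0: tbl 0x26, slot 0 ⇒ 0x37007 (P1/RW1/US1/PS0)
  lvl1: tbl 0x37, slot 1 ⇒ 0x38007 (P1/RW1/US1/PS0)
  lvl2: tbl 0x38, slot 31 ⇒ 0x3A087 (P1/RW1/US1/PS1)
  ✓ 0x3AC57 (huge @L2)  — 3 lookups

Entries read for #4: 3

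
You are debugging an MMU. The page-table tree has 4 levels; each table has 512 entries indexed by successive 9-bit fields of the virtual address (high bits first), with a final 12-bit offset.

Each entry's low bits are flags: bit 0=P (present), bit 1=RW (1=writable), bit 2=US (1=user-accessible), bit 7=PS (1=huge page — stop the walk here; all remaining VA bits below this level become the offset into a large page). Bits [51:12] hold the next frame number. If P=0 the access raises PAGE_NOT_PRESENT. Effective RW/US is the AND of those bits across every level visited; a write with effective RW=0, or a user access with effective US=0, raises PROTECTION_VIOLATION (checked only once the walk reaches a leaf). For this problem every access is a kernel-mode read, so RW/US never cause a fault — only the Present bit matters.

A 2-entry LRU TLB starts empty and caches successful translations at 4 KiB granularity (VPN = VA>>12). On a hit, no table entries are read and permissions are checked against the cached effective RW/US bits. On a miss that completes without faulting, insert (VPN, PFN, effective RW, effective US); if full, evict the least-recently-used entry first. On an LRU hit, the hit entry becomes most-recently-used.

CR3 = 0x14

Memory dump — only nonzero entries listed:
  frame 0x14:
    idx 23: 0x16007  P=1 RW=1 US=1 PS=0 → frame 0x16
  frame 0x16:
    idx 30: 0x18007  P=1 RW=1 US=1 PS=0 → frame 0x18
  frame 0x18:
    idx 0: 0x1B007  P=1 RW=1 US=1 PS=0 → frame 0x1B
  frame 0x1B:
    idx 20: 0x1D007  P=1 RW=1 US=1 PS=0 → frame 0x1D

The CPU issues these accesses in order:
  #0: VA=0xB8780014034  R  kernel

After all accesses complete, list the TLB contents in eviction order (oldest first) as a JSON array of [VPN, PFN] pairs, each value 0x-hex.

Walk each access:
#0 VA=0xB8780014034 (r,kernel):
  lvl0: tbl 0x14, slot 23 ⇒ 0x16007 (P1/RW1/US1/PS0)
  lvl1: tbl 0x16, slot 30 ⇒ 0x18007 (P1/RW1/US1/PS0)
  lvl2: tbl 0x18, slot 0 ⇒ 0x1B007 (P1/RW1/US1/PS0)
  lvl3: tbl 0x1B, slot 20 ⇒ 0x1D007 (P1/RW1/US1/PS0)
  ⇒ phys 0x1D034  [4 reads]

TLB: [["0xB8780014", "0x1D"]]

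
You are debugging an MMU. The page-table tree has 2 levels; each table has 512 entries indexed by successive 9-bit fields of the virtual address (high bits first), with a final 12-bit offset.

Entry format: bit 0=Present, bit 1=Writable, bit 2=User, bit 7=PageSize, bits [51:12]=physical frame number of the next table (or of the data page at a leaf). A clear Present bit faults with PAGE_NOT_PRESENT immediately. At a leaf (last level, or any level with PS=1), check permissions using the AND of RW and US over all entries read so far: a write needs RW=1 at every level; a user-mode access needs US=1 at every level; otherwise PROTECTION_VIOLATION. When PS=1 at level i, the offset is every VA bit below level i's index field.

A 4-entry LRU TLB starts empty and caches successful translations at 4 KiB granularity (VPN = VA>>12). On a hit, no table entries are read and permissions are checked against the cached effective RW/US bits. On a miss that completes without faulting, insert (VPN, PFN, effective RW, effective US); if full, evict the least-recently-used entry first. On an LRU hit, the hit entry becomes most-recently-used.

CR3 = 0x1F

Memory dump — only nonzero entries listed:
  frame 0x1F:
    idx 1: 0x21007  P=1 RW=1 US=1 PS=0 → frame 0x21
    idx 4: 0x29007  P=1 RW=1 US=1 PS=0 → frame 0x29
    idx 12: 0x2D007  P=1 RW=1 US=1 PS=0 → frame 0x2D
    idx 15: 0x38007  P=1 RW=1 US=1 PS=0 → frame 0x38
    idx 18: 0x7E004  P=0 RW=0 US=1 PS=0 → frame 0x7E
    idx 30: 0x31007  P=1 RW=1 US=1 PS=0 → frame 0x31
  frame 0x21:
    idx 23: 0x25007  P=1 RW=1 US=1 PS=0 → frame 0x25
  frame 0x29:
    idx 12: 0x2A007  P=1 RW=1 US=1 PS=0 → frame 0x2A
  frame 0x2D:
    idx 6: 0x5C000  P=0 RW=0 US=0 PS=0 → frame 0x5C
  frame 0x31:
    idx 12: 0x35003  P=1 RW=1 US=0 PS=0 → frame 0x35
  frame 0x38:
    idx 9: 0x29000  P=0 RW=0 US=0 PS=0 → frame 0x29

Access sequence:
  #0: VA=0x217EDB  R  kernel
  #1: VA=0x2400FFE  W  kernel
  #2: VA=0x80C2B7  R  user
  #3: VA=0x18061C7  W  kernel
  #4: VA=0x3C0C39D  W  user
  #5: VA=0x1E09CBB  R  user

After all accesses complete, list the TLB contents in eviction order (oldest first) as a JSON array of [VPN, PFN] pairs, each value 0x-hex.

Trace:
#0 VA=0x217EDB (r,kernel):
  L0 @0x1F[1] → 0x21007  P=1,RW=1,US=1,PS=0
  L1 @0x21[23] → 0x25007  P=1,RW=1,US=1,PS=0
  ✓ 0x25EDB  — 2 lookups
#1 VA=0x2400FFE (w,kernel):
  L0 @0x1F[18] → 0x7E004  P=0,RW=0,US=1,PS=0
  ✗ PAGE_NOT_PRESENT  [1 reads]
#2 VA=0x80C2B7 (r,user):
  L0 @0x1F[4] → 0x29007  P=1,RW=1,US=1,PS=0
  L1 @0x29[12] → 0x2A007  P=1,RW=1,US=1,PS=0
  ✓ 0x2A2B7  — 2 lookups
#3 VA=0x18061C7 (w,kernel):
  L0 @0x1F[12] → 0x2D007  P=1,RW=1,US=1,PS=0
  L1 @0x2D[6] → 0x5C000  P=0,RW=0,US=0,PS=0
  ✗ PAGE_NOT_PRESENT  [2 reads]
#4 VA=0x3C0C39D (w,user):
  L0 @0x1F[30] → 0x31007  P=1,RW=1,US=1,PS=0
  L1 @0x31[12] → 0x35003  P=1,RW=1,US=0,PS=0
  ✗ PROTECTION_VIOLATION  [2 reads]
#5 VA=0x1E09CBB (r,user):
  L0 @0x1F[15] → 0x38007  P=1,RW=1,US=1,PS=0
  L1 @0x38[9] → 0x29000  P=0,RW=0,US=0,PS=0
  ✗ PAGE_NOT_PRESENT  [2 reads]

TLB: [["0x217", "0x25"], ["0x80C", "0x2A"]]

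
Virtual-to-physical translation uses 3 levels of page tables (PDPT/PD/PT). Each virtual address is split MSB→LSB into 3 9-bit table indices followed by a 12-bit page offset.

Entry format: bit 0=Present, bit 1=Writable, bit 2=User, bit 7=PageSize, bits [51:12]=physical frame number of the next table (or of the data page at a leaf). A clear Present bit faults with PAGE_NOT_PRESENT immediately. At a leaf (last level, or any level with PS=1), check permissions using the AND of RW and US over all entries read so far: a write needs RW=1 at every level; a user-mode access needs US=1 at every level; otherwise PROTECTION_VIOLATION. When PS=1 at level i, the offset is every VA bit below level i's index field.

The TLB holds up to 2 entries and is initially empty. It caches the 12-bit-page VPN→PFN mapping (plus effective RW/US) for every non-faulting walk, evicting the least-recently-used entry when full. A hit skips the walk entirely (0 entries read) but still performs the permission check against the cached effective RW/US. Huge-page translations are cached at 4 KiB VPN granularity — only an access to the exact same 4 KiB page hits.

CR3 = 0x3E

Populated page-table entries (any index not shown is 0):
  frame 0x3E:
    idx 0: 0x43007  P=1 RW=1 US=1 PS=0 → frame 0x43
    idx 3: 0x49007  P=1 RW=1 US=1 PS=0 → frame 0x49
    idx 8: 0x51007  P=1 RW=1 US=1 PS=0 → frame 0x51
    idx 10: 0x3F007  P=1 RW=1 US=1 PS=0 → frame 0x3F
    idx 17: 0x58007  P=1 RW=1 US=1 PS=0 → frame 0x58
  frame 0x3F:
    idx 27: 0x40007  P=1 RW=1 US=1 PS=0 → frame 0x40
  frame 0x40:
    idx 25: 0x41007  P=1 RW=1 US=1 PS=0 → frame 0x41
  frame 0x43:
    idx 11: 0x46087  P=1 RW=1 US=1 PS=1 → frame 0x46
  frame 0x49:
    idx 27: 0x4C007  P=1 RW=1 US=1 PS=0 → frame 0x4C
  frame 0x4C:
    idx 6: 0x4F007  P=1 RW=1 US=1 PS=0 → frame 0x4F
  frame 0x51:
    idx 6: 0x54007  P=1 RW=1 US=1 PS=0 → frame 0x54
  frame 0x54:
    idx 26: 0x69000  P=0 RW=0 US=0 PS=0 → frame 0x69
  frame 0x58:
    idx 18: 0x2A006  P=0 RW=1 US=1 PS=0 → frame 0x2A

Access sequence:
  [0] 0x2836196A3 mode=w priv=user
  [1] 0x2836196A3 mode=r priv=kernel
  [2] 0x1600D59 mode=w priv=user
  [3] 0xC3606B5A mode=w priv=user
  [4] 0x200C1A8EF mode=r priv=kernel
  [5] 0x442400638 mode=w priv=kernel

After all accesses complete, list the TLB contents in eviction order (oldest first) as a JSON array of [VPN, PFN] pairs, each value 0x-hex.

Per-access translation:
#0 VA=0x2836196A3 (w,user):
  L0 @0x3E[10] → 0x3F007  P=1,RW=1,US=1,PS=0
  L1 @0x3F[27] → 0x40007  P=1,RW=1,US=1,PS=0
  L2 @0x40[25] → 0x41007  P=1,RW=1,US=1,PS=0
  ✓ 0x416A3  — 3 lookups
#1 VA=0x2836196A3 (r,kernel):
  TLB hit vpn=0x283619 → PA=0x416A3
#2 VA=0x1600D59 (w,user):
  L0 @0x3E[0] → 0x43007  P=1,RW=1,US=1,PS=0
  L1 @0x43[11] → 0x46087  P=1,RW=1,US=1,PS=1
  ✓ 0x46D59 (huge @L1)  — 2 lookups
#3 VA=0xC3606B5A (w,user):
  L0 @0x3E[3] → 0x49007  P=1,RW=1,US=1,PS=0
  L1 @0x49[27] → 0x4C007  P=1,RW=1,US=1,PS=0
  L2 @0x4C[6] → 0x4F007  P=1,RW=1,US=1,PS=0
  ✓ 0x4FB5A  — 3 lookups
#4 VA=0x200C1A8EF (r,kernel):
  L0 @0x3E[8] → 0x51007  P=1,RW=1,US=1,PS=0
  L1 @0x51[6] → 0x54007  P=1,RW=1,US=1,PS=0
  L2 @0x54[26] → 0x69000  P=0,RW=0,US=0,PS=0
  → PAGE_NOT_PRESENT  (3 entries read)
#5 VA=0x442400638 (w,kernel):
  L0 @0x3E[17] → 0x58007  P=1,RW=1,US=1,PS=0
  L1 @0x58[18] → 0x2A006  P=0,RW=1,US=1,PS=0
  → PAGE_NOT_PRESENT  (2 entries read)

TLB: [["0x1600", "0x46"], ["0xC3606", "0x4F"]]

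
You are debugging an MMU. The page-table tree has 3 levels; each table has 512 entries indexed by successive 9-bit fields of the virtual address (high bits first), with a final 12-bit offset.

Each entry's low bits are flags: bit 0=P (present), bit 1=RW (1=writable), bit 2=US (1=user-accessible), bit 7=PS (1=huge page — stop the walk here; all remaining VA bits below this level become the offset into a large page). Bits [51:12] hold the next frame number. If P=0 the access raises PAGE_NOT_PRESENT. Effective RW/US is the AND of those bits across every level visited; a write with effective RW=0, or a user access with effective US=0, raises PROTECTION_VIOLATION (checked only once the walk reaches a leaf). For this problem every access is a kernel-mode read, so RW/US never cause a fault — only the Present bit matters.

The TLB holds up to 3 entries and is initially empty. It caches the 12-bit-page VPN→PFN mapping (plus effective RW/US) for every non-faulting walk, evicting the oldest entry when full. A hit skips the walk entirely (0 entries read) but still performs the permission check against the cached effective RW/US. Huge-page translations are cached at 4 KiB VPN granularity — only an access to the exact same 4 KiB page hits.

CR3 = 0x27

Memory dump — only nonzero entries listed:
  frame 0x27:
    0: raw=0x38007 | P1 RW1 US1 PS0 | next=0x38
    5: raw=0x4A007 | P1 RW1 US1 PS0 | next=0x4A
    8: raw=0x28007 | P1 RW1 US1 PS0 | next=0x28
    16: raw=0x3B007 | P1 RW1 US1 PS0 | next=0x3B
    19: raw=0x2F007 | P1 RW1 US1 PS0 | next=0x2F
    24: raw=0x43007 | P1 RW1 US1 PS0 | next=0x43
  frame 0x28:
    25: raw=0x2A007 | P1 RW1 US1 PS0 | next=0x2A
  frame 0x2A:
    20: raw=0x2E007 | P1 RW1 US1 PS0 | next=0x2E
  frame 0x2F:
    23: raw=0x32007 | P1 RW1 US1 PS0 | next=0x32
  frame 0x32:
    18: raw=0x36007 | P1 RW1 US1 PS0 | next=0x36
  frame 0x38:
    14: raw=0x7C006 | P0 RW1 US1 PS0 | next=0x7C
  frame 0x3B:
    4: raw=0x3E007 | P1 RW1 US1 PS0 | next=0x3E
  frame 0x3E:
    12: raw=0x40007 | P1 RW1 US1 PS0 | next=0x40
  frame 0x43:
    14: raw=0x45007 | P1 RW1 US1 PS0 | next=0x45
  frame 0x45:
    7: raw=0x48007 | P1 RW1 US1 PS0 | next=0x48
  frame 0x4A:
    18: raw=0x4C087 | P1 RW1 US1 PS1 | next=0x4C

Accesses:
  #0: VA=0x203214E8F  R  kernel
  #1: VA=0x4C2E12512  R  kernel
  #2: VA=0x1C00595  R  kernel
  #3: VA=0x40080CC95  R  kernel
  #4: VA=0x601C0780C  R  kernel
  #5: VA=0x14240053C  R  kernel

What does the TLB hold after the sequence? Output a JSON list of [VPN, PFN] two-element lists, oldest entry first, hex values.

Per-access translation:
#0 VA=0x203214E8F (r,kernel):
  lvl0: tbl 0x27, slot 8 ⇒ 0x28007 (P1/RW1/US1/PS0)
  lvl1: tbl 0x28, slot 25 ⇒ 0x2A007 (P1/RW1/US1/PS0)
  lvl2: tbl 0x2A, slot 20 ⇒ 0x2E007 (P1/RW1/US1/PS0)
  → PA=0x2EE8F  (3 entries read)
#1 VA=0x4C2E12512 (r,kernel):
  lvl0: tbl 0x27, slot 19 ⇒ 0x2F007 (P1/RW1/US1/PS0)
  lvl1: tbl 0x2F, slot 23 ⇒ 0x32007 (P1/RW1/US1/PS0)
  lvl2: tbl 0x32, slot 18 ⇒ 0x36007 (P1/RW1/US1/PS0)
  → PA=0x36512  (3 entries read)
#2 VA=0x1C00595 (r,kernel):
  lvl0: tbl 0x27, slot 0 ⇒ 0x38007 (P1/RW1/US1/PS0)
  lvl1: tbl 0x38, slot 14 ⇒ 0x7C006 (P0/RW1/US1/PS0)
  ⇒ fault: PAGE_NOT_PRESENT  — 2 lookups
#3 VA=0x40080CC95 (r,kernel):
  lvl0: tbl 0x27, slot 16 ⇒ 0x3B007 (P1/RW1/US1/PS0)
  lvl1: tbl 0x3B, slot 4 ⇒ 0x3E007 (P1/RW1/US1/PS0)
  lvl2: tbl 0x3E, slot 12 ⇒ 0x40007 (P1/RW1/US1/PS0)
  → PA=0x40C95  (3 entries read)
#4 VA=0x601C0780C (r,kernel):
  lvl0: tbl 0x27, slot 24 ⇒ 0x43007 (P1/RW1/US1/PS0)
  lvl1: tbl 0x43, slot 14 ⇒ 0x45007 (P1/RW1/US1/PS0)
  lvl2: tbl 0x45, slot 7 ⇒ 0x48007 (P1/RW1/US1/PS0)
  → PA=0x4880C  (3 entries read)
#5 VA=0x14240053C (r,kernel):
  lvl0: tbl 0x27, slot 5 ⇒ 0x4A007 (P1/RW1/US1/PS0)
  lvl1: tbl 0x4A, slot 18 ⇒ 0x4C087 (P1/RW1/US1/PS1)
  → PA=0x4C53C (huge @L1)  (2 entries read)

TLB: [["0x40080C", "0x40"], ["0x601C07", "0x48"], ["0x142400", "0x4C"]]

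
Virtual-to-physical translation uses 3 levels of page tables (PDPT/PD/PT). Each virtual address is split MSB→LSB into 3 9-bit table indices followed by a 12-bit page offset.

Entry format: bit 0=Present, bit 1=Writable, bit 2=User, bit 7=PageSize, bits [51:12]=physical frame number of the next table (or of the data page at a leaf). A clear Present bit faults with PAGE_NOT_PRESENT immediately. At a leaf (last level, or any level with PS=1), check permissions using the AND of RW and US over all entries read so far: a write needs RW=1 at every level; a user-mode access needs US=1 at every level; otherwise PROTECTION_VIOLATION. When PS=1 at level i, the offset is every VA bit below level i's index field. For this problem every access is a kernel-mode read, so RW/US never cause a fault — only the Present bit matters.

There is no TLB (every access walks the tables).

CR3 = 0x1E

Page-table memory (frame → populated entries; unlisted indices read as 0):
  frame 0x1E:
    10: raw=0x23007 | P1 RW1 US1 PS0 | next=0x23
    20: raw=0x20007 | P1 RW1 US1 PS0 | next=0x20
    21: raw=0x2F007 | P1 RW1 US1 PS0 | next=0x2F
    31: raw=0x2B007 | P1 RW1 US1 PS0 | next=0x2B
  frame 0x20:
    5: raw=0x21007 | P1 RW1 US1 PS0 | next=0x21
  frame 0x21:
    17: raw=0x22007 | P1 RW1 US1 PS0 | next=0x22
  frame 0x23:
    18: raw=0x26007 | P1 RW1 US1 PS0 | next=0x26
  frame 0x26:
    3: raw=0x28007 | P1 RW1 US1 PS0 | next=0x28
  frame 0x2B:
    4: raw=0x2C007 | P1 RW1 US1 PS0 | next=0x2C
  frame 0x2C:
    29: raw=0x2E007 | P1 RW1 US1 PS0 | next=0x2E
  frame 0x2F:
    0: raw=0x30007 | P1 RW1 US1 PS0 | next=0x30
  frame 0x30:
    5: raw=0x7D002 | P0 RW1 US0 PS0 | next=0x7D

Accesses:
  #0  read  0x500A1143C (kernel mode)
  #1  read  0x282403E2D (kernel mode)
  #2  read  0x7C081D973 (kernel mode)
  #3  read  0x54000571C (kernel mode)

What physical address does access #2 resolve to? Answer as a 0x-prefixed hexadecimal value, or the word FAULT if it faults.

Walk each access:
#0 VA=0x500A1143C (r,kernel):
  [0] read 0x1E idx=20: raw=0x20007 flags P=1 W=1 U=1 S=0
  [1] read 0x20 idx=5: raw=0x21007 flags P=1 W=1 U=1 S=0
  [2] read 0x21 idx=17: raw=0x22007 flags P=1 W=1 U=1 S=0
  ⇒ phys 0x2243C  [3 reads]
#1 VA=0x282403E2D (r,kernel):
  [0] read 0x1E idx=10: raw=0x23007 flags P=1 W=1 U=1 S=0
  [1] read 0x23 idx=18: raw=0x26007 flags P=1 W=1 U=1 S=0
  [2] read 0x26 idx=3: raw=0x28007 flags P=1 W=1 U=1 S=0
  ⇒ phys 0x28E2D  [3 reads]
#2 VA=0x7C081D973 (r,kernel):
  [0] read 0x1E idx=31: raw=0x2B007 flags P=1 W=1 U=1 S=0
  [1] read 0x2B idx=4: raw=0x2C007 flags P=1 W=1 U=1 S=0
  [2] read 0x2C idx=29: raw=0x2E007 flags P=1 W=1 U=1 S=0
  ⇒ phys 0x2E973  [3 reads]
#3 VA=0x54000571C (r,kernel):
  [0] read 0x1E idx=21: raw=0x2F007 flags P=1 W=1 U=1 S=0
  [1] read 0x2F idx=0: raw=0x30007 flags P=1 W=1 U=1 S=0
  [2] read 0x30 idx=5: raw=0x7D002 flags P=0 W=1 U=0 S=0
  → PAGE_NOT_PRESENT  (3 entries read)

Access #2 PA: 0x2E973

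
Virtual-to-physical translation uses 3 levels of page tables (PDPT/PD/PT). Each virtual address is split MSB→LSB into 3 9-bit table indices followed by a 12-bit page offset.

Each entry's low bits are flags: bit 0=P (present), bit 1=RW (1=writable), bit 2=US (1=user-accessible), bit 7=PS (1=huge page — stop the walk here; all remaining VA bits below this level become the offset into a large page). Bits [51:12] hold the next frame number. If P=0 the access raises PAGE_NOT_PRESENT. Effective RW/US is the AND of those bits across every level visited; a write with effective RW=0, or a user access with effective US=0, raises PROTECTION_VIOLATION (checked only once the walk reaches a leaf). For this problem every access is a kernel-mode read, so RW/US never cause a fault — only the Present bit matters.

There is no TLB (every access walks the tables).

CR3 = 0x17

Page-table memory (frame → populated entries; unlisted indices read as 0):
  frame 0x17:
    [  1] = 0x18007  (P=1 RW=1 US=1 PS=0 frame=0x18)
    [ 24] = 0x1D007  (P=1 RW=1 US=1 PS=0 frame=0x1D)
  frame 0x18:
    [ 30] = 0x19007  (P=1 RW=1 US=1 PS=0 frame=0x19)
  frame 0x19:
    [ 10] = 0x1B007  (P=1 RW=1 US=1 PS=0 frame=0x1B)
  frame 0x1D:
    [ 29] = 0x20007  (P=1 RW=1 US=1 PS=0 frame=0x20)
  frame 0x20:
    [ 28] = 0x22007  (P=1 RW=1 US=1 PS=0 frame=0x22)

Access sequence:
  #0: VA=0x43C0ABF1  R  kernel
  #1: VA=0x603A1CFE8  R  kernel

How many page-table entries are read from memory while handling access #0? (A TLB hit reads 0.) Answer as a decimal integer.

Per-access translation:
#0 VA=0x43C0ABF1 (r,kernel):
  [0] read 0x17 idx=1: raw=0x18007 flags P=1 W=1 U=1 S=0
  [1] read 0x18 idx=30: raw=0x19007 flags P=1 W=1 U=1 S=0
  [2] read 0x19 idx=10: raw=0x1B007 flags P=1 W=1 U=1 S=0
  ✓ 0x1BBF1  — 3 lookups
#1 VA=0x603A1CFE8 (r,kernel):
  [0] read 0x17 idx=24: raw=0x1D007 flags P=1 W=1 U=1 S=0
  [1] read 0x1D idx=29: raw=0x20007 flags P=1 W=1 U=1 S=0
  [2] read 0x20 idx=28: raw=0x22007 flags P=1 W=1 U=1 S=0
  ✓ 0x22FE8  — 3 lookups

Entries read for #0: 3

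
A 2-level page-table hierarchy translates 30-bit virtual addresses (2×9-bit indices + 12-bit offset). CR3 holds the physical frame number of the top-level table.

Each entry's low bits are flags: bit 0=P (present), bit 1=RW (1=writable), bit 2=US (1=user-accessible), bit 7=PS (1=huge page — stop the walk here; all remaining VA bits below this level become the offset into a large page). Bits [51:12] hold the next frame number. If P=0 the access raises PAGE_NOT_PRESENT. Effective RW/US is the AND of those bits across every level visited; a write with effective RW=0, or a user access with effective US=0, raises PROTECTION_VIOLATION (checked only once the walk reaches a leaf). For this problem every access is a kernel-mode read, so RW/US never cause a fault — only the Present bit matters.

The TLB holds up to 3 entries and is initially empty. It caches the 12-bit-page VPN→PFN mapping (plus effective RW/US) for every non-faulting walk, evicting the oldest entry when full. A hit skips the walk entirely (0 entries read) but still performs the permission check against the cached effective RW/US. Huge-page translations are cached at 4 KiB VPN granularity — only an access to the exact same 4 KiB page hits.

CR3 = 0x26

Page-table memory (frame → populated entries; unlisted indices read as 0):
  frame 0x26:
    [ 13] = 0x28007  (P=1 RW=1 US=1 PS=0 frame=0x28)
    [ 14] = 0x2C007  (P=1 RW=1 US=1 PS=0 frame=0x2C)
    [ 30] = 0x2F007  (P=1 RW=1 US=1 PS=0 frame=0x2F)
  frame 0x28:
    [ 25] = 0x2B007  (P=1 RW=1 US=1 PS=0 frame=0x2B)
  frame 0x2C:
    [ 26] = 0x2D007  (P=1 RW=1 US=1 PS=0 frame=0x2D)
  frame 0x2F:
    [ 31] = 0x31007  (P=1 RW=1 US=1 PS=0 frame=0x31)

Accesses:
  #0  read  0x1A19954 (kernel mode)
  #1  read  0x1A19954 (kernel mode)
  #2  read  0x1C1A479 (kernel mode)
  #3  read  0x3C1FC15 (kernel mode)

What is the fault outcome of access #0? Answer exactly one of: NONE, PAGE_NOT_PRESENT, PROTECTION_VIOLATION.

Per-access translation:
#0 VA=0x1A19954 (r,kernel):
  [0] read 0x26 idx=13: raw=0x28007 flags P=1 W=1 U=1 S=0
  [1] read 0x28 idx=25: raw=0x2B007 flags P=1 W=1 U=1 S=0
  → PA=0x2B954  (2 entries read)
#1 VA=0x1A19954 (r,kernel):
  TLB hit vpn=0x1A19 → PA=0x2B954
#2 VA=0x1C1A479 (r,kernel):
  [0] read 0x26 idx=14: raw=0x2C007 flags P=1 W=1 U=1 S=0
  [1] read 0x2C idx=26: raw=0x2D007 flags P=1 W=1 U=1 S=0
  → PA=0x2D479  (2 entries read)
#3 VA=0x3C1FC15 (r,kernel):
  [0] read 0x26 idx=30: raw=0x2F007 flags P=1 W=1 U=1 S=0
  [1] read 0x2F idx=31: raw=0x31007 flags P=1 W=1 U=1 S=0
  → PA=0x31C15  (2 entries read)

Access #0 fault: NONE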